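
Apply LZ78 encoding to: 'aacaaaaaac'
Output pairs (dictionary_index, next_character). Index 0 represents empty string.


LZ78 encoding steps:
Dictionary: {0: ''}
Step 1: w='' (idx 0), next='a' -> output (0, 'a'), add 'a' as idx 1
Step 2: w='a' (idx 1), next='c' -> output (1, 'c'), add 'ac' as idx 2
Step 3: w='a' (idx 1), next='a' -> output (1, 'a'), add 'aa' as idx 3
Step 4: w='aa' (idx 3), next='a' -> output (3, 'a'), add 'aaa' as idx 4
Step 5: w='ac' (idx 2), end of input -> output (2, '')


Encoded: [(0, 'a'), (1, 'c'), (1, 'a'), (3, 'a'), (2, '')]


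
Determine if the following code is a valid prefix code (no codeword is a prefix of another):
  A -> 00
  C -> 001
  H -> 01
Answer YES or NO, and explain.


Checking each pair (does one codeword prefix another?):
  A='00' vs C='001': prefix -- VIOLATION

NO -- this is NOT a valid prefix code. A (00) is a prefix of C (001).


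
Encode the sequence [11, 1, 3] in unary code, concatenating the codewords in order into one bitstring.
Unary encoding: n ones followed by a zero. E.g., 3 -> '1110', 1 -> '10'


Encode each number as n ones followed by a terminating 0:
  11 -> 111111111110 (12 bits)
  1 -> 10 (2 bits)
  3 -> 1110 (4 bits)
Total length = 12 + 2 + 4 = 18 bits.

Unary([11, 1, 3]) = 111111111110101110 (18 bits)


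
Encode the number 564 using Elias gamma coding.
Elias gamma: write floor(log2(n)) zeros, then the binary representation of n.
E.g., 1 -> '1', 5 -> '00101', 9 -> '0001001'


num_bits = floor(log2(564)) + 1 = 10
leading_zeros = num_bits - 1 = 9
binary(564) = 1000110100

Elias gamma(564) = '000000000' + '1000110100' = 0000000001000110100 (19 bits)


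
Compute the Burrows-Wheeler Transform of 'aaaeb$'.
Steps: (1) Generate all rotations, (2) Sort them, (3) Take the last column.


Rotations (sorted):
  0: $aaaeb -> last char: b
  1: aaaeb$ -> last char: $
  2: aaeb$a -> last char: a
  3: aeb$aa -> last char: a
  4: b$aaae -> last char: e
  5: eb$aaa -> last char: a


BWT = b$aaea


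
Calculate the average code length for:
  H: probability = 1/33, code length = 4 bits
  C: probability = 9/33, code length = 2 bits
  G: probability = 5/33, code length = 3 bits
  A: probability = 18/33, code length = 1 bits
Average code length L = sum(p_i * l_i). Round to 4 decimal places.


Weighted contributions p_i * l_i:
  H: (1/33) * 4 = 4/33
  C: (9/33) * 2 = 18/33
  G: (5/33) * 3 = 15/33
  A: (18/33) * 1 = 18/33
Sum = (4 + 18 + 15 + 18)/33 = 55/33

L = 55/33 = 1.6667 bits/symbol


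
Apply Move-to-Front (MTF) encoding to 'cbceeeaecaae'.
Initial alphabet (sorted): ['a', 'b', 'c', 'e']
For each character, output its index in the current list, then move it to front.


MTF encoding:
'c': index 2 in ['a', 'b', 'c', 'e'] -> ['c', 'a', 'b', 'e']
'b': index 2 in ['c', 'a', 'b', 'e'] -> ['b', 'c', 'a', 'e']
'c': index 1 in ['b', 'c', 'a', 'e'] -> ['c', 'b', 'a', 'e']
'e': index 3 in ['c', 'b', 'a', 'e'] -> ['e', 'c', 'b', 'a']
'e': index 0 in ['e', 'c', 'b', 'a'] -> ['e', 'c', 'b', 'a']
'e': index 0 in ['e', 'c', 'b', 'a'] -> ['e', 'c', 'b', 'a']
'a': index 3 in ['e', 'c', 'b', 'a'] -> ['a', 'e', 'c', 'b']
'e': index 1 in ['a', 'e', 'c', 'b'] -> ['e', 'a', 'c', 'b']
'c': index 2 in ['e', 'a', 'c', 'b'] -> ['c', 'e', 'a', 'b']
'a': index 2 in ['c', 'e', 'a', 'b'] -> ['a', 'c', 'e', 'b']
'a': index 0 in ['a', 'c', 'e', 'b'] -> ['a', 'c', 'e', 'b']
'e': index 2 in ['a', 'c', 'e', 'b'] -> ['e', 'a', 'c', 'b']


Output: [2, 2, 1, 3, 0, 0, 3, 1, 2, 2, 0, 2]


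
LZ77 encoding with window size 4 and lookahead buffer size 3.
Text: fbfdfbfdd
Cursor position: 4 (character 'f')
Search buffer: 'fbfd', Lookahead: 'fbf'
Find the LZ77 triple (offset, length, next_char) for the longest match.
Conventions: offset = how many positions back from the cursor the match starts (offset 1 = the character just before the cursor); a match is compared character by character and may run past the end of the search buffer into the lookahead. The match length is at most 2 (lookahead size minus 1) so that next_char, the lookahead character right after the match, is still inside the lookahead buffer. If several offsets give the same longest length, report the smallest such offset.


Try each offset into the search buffer:
  offset=1 (pos 3, char 'd'): match length 0
  offset=2 (pos 2, char 'f'): match length 1
  offset=3 (pos 1, char 'b'): match length 0
  offset=4 (pos 0, char 'f'): match length 2
Longest match has length 2 at offset 4.
next_char = character at position 4 + 2 = 6 -> 'f'

Best match: offset=4, length=2 (matching 'fb' starting at position 0)
LZ77 triple: (4, 2, 'f')


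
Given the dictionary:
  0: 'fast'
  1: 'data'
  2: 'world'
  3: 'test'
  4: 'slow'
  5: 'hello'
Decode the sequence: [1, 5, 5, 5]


Look up each index in the dictionary:
  1 -> 'data'
  5 -> 'hello'
  5 -> 'hello'
  5 -> 'hello'

Decoded: "data hello hello hello"


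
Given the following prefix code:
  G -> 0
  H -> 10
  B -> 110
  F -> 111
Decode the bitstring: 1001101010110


Decoding step by step:
Bits 10 -> H
Bits 0 -> G
Bits 110 -> B
Bits 10 -> H
Bits 10 -> H
Bits 110 -> B


Decoded message: HGBHHB


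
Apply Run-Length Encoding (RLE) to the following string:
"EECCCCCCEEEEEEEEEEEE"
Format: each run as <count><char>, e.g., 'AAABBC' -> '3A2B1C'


Scanning runs left to right:
  i=0: run of 'E' x 2 -> '2E'
  i=2: run of 'C' x 6 -> '6C'
  i=8: run of 'E' x 12 -> '12E'

RLE = 2E6C12E


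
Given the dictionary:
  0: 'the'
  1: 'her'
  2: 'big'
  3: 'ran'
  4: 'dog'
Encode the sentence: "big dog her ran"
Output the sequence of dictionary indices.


Look up each word in the dictionary:
  'big' -> 2
  'dog' -> 4
  'her' -> 1
  'ran' -> 3

Encoded: [2, 4, 1, 3]


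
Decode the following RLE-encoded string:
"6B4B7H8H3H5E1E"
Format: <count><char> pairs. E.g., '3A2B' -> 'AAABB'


Expanding each <count><char> pair:
  6B -> 'BBBBBB'
  4B -> 'BBBB'
  7H -> 'HHHHHHH'
  8H -> 'HHHHHHHH'
  3H -> 'HHH'
  5E -> 'EEEEE'
  1E -> 'E'

Decoded = BBBBBBBBBBHHHHHHHHHHHHHHHHHHEEEEEE


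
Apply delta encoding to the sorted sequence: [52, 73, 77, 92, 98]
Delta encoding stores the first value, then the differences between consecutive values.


First value: 52
Deltas:
  73 - 52 = 21
  77 - 73 = 4
  92 - 77 = 15
  98 - 92 = 6


Delta encoded: [52, 21, 4, 15, 6]


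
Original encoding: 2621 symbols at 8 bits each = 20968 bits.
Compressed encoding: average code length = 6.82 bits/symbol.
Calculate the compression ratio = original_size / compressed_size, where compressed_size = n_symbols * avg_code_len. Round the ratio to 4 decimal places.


original_size = n_symbols * orig_bits = 2621 * 8 = 20968 bits
compressed_size = n_symbols * avg_code_len = 2621 * 6.82 = 17875.22 bits
ratio = original_size / compressed_size = 20968 / 17875.22 = 1.173

Compression ratio = 1.173


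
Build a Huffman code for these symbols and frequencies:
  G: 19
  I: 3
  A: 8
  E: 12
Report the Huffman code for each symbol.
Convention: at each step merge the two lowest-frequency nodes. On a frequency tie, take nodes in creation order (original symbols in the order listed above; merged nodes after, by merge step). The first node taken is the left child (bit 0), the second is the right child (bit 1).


Huffman tree construction:
Step 1: Merge I(3) + A(8) = 11
Step 2: Merge (I+A)(11) + E(12) = 23
Step 3: Merge G(19) + ((I+A)+E)(23) = 42
Read each symbol's code off the tree from the root (left child = 0, right child = 1).

Codes:
  G: 0 (length 1)
  I: 100 (length 3)
  A: 101 (length 3)
  E: 11 (length 2)
Average code length: 76/42 = 1.8095 bits/symbol


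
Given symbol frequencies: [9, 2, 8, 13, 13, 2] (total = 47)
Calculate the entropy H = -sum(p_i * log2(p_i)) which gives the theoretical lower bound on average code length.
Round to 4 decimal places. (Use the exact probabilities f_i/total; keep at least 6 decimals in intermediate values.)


Per-symbol terms -p_i * log2(p_i) with p_i = f_i/47:
  p = 9/47 = 0.191489: log2(p) = -2.384664, -p*log2(p) = 0.456638
  p = 2/47 = 0.042553: log2(p) = -4.554589, -p*log2(p) = 0.193812
  p = 8/47 = 0.170213: log2(p) = -2.554589, -p*log2(p) = 0.434824
  p = 13/47 = 0.276596: log2(p) = -1.854149, -p*log2(p) = 0.512850
  p = 13/47 = 0.276596: log2(p) = -1.854149, -p*log2(p) = 0.512850
  p = 2/47 = 0.042553: log2(p) = -4.554589, -p*log2(p) = 0.193812
H = 0.456638 + 0.193812 + 0.434824 + 0.512850 + 0.512850 + 0.193812 = 2.304786

H = 2.3048 bits/symbol


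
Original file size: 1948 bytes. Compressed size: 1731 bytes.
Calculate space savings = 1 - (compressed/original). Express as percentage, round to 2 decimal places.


ratio = compressed/original = 1731/1948 = 0.888604
savings = 1 - ratio = 1 - 0.888604 = 0.111396
as a percentage: 0.111396 * 100 = 11.14%

Space savings = 1 - 1731/1948 = 11.14%


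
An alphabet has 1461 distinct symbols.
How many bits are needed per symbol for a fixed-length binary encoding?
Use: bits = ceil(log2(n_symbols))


log2(1461) = 10.5127
Bracket: 2^10 = 1024 < 1461 <= 2^11 = 2048
So ceil(log2(1461)) = 11

bits = ceil(log2(1461)) = ceil(10.5127) = 11 bits


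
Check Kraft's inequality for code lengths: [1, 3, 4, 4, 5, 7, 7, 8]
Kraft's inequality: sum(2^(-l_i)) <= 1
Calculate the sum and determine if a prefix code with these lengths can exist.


Sum = 2^(-1) + 2^(-3) + 2^(-4) + 2^(-4) + 2^(-5) + 2^(-7) + 2^(-7) + 2^(-8)
    = 0.5 + 0.125 + 0.0625 + 0.0625 + 0.03125 + 0.0078125 + 0.0078125 + 0.00390625
    = 205/256 = 0.80078125
Since 0.80078125 <= 1, Kraft's inequality IS satisfied.
A prefix code with these lengths CAN exist.

Kraft sum = 0.80078125. Satisfied.


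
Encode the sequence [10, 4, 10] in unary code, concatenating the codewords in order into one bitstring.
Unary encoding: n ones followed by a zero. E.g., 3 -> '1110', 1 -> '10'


Encode each number as n ones followed by a terminating 0:
  10 -> 11111111110 (11 bits)
  4 -> 11110 (5 bits)
  10 -> 11111111110 (11 bits)
Total length = 11 + 5 + 11 = 27 bits.

Unary([10, 4, 10]) = 111111111101111011111111110 (27 bits)


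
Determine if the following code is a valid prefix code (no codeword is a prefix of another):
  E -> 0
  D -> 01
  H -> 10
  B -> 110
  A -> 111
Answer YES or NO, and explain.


Checking each pair (does one codeword prefix another?):
  E='0' vs D='01': prefix -- VIOLATION

NO -- this is NOT a valid prefix code. E (0) is a prefix of D (01).


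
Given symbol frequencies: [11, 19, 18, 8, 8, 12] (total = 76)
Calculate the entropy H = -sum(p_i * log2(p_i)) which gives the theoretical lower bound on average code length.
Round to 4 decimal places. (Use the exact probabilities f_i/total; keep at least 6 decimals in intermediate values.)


Per-symbol terms -p_i * log2(p_i) with p_i = f_i/76:
  p = 11/76 = 0.144737: log2(p) = -2.788496, -p*log2(p) = 0.403598
  p = 19/76 = 0.250000: log2(p) = -2.000000, -p*log2(p) = 0.500000
  p = 18/76 = 0.236842: log2(p) = -2.078003, -p*log2(p) = 0.492158
  p = 8/76 = 0.105263: log2(p) = -3.247928, -p*log2(p) = 0.341887
  p = 8/76 = 0.105263: log2(p) = -3.247928, -p*log2(p) = 0.341887
  p = 12/76 = 0.157895: log2(p) = -2.662965, -p*log2(p) = 0.420468
H = 0.403598 + 0.500000 + 0.492158 + 0.341887 + 0.341887 + 0.420468 = 2.499998

H = 2.5 bits/symbol


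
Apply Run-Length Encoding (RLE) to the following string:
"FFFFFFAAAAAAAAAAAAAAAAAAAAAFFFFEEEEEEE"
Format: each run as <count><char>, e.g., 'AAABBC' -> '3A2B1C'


Scanning runs left to right:
  i=0: run of 'F' x 6 -> '6F'
  i=6: run of 'A' x 21 -> '21A'
  i=27: run of 'F' x 4 -> '4F'
  i=31: run of 'E' x 7 -> '7E'

RLE = 6F21A4F7E


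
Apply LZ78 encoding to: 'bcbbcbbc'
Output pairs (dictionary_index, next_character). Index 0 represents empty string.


LZ78 encoding steps:
Dictionary: {0: ''}
Step 1: w='' (idx 0), next='b' -> output (0, 'b'), add 'b' as idx 1
Step 2: w='' (idx 0), next='c' -> output (0, 'c'), add 'c' as idx 2
Step 3: w='b' (idx 1), next='b' -> output (1, 'b'), add 'bb' as idx 3
Step 4: w='c' (idx 2), next='b' -> output (2, 'b'), add 'cb' as idx 4
Step 5: w='b' (idx 1), next='c' -> output (1, 'c'), add 'bc' as idx 5


Encoded: [(0, 'b'), (0, 'c'), (1, 'b'), (2, 'b'), (1, 'c')]


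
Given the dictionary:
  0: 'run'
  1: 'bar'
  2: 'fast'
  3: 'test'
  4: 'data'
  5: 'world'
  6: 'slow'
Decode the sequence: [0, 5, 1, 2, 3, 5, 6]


Look up each index in the dictionary:
  0 -> 'run'
  5 -> 'world'
  1 -> 'bar'
  2 -> 'fast'
  3 -> 'test'
  5 -> 'world'
  6 -> 'slow'

Decoded: "run world bar fast test world slow"


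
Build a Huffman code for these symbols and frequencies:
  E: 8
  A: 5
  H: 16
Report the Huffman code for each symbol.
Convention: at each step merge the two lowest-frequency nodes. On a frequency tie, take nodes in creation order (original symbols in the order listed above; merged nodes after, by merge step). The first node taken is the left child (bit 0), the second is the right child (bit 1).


Huffman tree construction:
Step 1: Merge A(5) + E(8) = 13
Step 2: Merge (A+E)(13) + H(16) = 29
Read each symbol's code off the tree from the root (left child = 0, right child = 1).

Codes:
  E: 01 (length 2)
  A: 00 (length 2)
  H: 1 (length 1)
Average code length: 42/29 = 1.4483 bits/symbol


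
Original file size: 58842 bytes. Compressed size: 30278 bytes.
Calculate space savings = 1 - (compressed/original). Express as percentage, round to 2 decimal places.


ratio = compressed/original = 30278/58842 = 0.514564
savings = 1 - ratio = 1 - 0.514564 = 0.485436
as a percentage: 0.485436 * 100 = 48.54%

Space savings = 1 - 30278/58842 = 48.54%


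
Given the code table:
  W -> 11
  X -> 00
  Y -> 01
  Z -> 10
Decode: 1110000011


Decoding:
11 -> W
10 -> Z
00 -> X
00 -> X
11 -> W


Result: WZXXW


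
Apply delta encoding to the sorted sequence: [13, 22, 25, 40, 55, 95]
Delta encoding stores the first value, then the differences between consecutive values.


First value: 13
Deltas:
  22 - 13 = 9
  25 - 22 = 3
  40 - 25 = 15
  55 - 40 = 15
  95 - 55 = 40


Delta encoded: [13, 9, 3, 15, 15, 40]


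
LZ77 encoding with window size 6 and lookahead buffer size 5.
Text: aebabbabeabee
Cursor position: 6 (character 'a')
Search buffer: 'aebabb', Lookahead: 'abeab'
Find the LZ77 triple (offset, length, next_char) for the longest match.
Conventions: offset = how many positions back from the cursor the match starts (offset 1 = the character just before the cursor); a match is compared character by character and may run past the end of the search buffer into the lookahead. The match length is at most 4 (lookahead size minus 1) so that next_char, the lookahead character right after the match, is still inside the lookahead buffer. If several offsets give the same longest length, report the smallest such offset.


Try each offset into the search buffer:
  offset=1 (pos 5, char 'b'): match length 0
  offset=2 (pos 4, char 'b'): match length 0
  offset=3 (pos 3, char 'a'): match length 2
  offset=4 (pos 2, char 'b'): match length 0
  offset=5 (pos 1, char 'e'): match length 0
  offset=6 (pos 0, char 'a'): match length 1
Longest match has length 2 at offset 3.
next_char = character at position 6 + 2 = 8 -> 'e'

Best match: offset=3, length=2 (matching 'ab' starting at position 3)
LZ77 triple: (3, 2, 'e')


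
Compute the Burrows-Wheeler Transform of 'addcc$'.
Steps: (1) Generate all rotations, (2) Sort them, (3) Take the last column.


Rotations (sorted):
  0: $addcc -> last char: c
  1: addcc$ -> last char: $
  2: c$addc -> last char: c
  3: cc$add -> last char: d
  4: dcc$ad -> last char: d
  5: ddcc$a -> last char: a


BWT = c$cdda


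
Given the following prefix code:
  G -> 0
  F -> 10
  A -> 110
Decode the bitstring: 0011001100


Decoding step by step:
Bits 0 -> G
Bits 0 -> G
Bits 110 -> A
Bits 0 -> G
Bits 110 -> A
Bits 0 -> G


Decoded message: GGAGAG


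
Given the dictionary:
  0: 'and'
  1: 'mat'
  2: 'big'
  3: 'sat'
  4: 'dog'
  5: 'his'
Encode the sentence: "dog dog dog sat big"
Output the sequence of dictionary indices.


Look up each word in the dictionary:
  'dog' -> 4
  'dog' -> 4
  'dog' -> 4
  'sat' -> 3
  'big' -> 2

Encoded: [4, 4, 4, 3, 2]


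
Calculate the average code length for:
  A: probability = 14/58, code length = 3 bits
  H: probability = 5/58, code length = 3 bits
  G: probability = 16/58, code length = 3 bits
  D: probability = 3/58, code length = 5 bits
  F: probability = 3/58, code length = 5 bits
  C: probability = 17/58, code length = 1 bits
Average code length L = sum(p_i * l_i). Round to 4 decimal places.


Weighted contributions p_i * l_i:
  A: (14/58) * 3 = 42/58
  H: (5/58) * 3 = 15/58
  G: (16/58) * 3 = 48/58
  D: (3/58) * 5 = 15/58
  F: (3/58) * 5 = 15/58
  C: (17/58) * 1 = 17/58
Sum = (42 + 15 + 48 + 15 + 15 + 17)/58 = 152/58

L = 152/58 = 2.6207 bits/symbol


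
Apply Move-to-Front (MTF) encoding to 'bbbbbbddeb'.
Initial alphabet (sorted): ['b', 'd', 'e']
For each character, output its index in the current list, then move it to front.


MTF encoding:
'b': index 0 in ['b', 'd', 'e'] -> ['b', 'd', 'e']
'b': index 0 in ['b', 'd', 'e'] -> ['b', 'd', 'e']
'b': index 0 in ['b', 'd', 'e'] -> ['b', 'd', 'e']
'b': index 0 in ['b', 'd', 'e'] -> ['b', 'd', 'e']
'b': index 0 in ['b', 'd', 'e'] -> ['b', 'd', 'e']
'b': index 0 in ['b', 'd', 'e'] -> ['b', 'd', 'e']
'd': index 1 in ['b', 'd', 'e'] -> ['d', 'b', 'e']
'd': index 0 in ['d', 'b', 'e'] -> ['d', 'b', 'e']
'e': index 2 in ['d', 'b', 'e'] -> ['e', 'd', 'b']
'b': index 2 in ['e', 'd', 'b'] -> ['b', 'e', 'd']


Output: [0, 0, 0, 0, 0, 0, 1, 0, 2, 2]


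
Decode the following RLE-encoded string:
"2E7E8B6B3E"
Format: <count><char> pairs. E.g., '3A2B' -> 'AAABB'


Expanding each <count><char> pair:
  2E -> 'EE'
  7E -> 'EEEEEEE'
  8B -> 'BBBBBBBB'
  6B -> 'BBBBBB'
  3E -> 'EEE'

Decoded = EEEEEEEEEBBBBBBBBBBBBBBEEE


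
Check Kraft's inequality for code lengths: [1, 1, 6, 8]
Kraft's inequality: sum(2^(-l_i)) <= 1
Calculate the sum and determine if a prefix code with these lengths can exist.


Sum = 2^(-1) + 2^(-1) + 2^(-6) + 2^(-8)
    = 0.5 + 0.5 + 0.015625 + 0.00390625
    = 261/256 = 1.01953125
Since 1.01953125 > 1, Kraft's inequality is NOT satisfied.
A prefix code with these lengths CANNOT exist.

Kraft sum = 1.01953125. Not satisfied.


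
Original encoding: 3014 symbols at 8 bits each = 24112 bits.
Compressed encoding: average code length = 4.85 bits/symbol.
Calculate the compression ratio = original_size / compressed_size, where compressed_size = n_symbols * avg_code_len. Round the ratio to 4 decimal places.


original_size = n_symbols * orig_bits = 3014 * 8 = 24112 bits
compressed_size = n_symbols * avg_code_len = 3014 * 4.85 = 14617.9 bits
ratio = original_size / compressed_size = 24112 / 14617.9 = 1.6495

Compression ratio = 1.6495


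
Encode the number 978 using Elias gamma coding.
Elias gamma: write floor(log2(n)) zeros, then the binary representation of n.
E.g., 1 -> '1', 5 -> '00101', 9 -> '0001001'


num_bits = floor(log2(978)) + 1 = 10
leading_zeros = num_bits - 1 = 9
binary(978) = 1111010010

Elias gamma(978) = '000000000' + '1111010010' = 0000000001111010010 (19 bits)


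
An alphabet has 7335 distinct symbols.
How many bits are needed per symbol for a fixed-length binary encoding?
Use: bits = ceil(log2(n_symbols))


log2(7335) = 12.8406
Bracket: 2^12 = 4096 < 7335 <= 2^13 = 8192
So ceil(log2(7335)) = 13

bits = ceil(log2(7335)) = ceil(12.8406) = 13 bits


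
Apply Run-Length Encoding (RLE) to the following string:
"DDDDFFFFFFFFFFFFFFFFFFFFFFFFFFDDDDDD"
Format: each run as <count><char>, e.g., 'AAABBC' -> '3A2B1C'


Scanning runs left to right:
  i=0: run of 'D' x 4 -> '4D'
  i=4: run of 'F' x 26 -> '26F'
  i=30: run of 'D' x 6 -> '6D'

RLE = 4D26F6D


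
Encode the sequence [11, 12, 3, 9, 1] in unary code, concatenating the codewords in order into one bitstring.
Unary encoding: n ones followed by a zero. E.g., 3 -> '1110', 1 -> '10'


Encode each number as n ones followed by a terminating 0:
  11 -> 111111111110 (12 bits)
  12 -> 1111111111110 (13 bits)
  3 -> 1110 (4 bits)
  9 -> 1111111110 (10 bits)
  1 -> 10 (2 bits)
Total length = 12 + 13 + 4 + 10 + 2 = 41 bits.

Unary([11, 12, 3, 9, 1]) = 11111111111011111111111101110111111111010 (41 bits)


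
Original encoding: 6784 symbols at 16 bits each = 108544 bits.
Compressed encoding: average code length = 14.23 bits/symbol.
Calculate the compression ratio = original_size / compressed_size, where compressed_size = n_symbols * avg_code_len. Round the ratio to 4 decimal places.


original_size = n_symbols * orig_bits = 6784 * 16 = 108544 bits
compressed_size = n_symbols * avg_code_len = 6784 * 14.23 = 96536.32 bits
ratio = original_size / compressed_size = 108544 / 96536.32 = 1.1244

Compression ratio = 1.1244


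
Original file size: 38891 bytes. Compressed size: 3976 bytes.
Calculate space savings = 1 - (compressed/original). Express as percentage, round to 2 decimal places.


ratio = compressed/original = 3976/38891 = 0.102234
savings = 1 - ratio = 1 - 0.102234 = 0.897766
as a percentage: 0.897766 * 100 = 89.78%

Space savings = 1 - 3976/38891 = 89.78%


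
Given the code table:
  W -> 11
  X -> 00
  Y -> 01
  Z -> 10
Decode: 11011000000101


Decoding:
11 -> W
01 -> Y
10 -> Z
00 -> X
00 -> X
01 -> Y
01 -> Y


Result: WYZXXYY


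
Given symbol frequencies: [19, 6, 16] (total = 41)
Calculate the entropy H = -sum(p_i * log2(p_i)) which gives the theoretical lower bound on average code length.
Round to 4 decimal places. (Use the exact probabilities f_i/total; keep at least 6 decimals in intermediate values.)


Per-symbol terms -p_i * log2(p_i) with p_i = f_i/41:
  p = 19/41 = 0.463415: log2(p) = -1.109624, -p*log2(p) = 0.514216
  p = 6/41 = 0.146341: log2(p) = -2.772590, -p*log2(p) = 0.405745
  p = 16/41 = 0.390244: log2(p) = -1.357552, -p*log2(p) = 0.529776
H = 0.514216 + 0.405745 + 0.529776 = 1.449737

H = 1.4497 bits/symbol


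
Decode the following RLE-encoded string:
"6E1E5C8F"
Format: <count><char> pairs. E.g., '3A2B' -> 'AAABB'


Expanding each <count><char> pair:
  6E -> 'EEEEEE'
  1E -> 'E'
  5C -> 'CCCCC'
  8F -> 'FFFFFFFF'

Decoded = EEEEEEECCCCCFFFFFFFF


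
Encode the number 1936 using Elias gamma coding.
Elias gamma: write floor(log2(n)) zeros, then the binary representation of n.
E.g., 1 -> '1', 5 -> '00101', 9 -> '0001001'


num_bits = floor(log2(1936)) + 1 = 11
leading_zeros = num_bits - 1 = 10
binary(1936) = 11110010000

Elias gamma(1936) = '0000000000' + '11110010000' = 000000000011110010000 (21 bits)


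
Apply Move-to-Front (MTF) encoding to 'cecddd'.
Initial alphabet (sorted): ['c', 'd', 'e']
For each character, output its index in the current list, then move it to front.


MTF encoding:
'c': index 0 in ['c', 'd', 'e'] -> ['c', 'd', 'e']
'e': index 2 in ['c', 'd', 'e'] -> ['e', 'c', 'd']
'c': index 1 in ['e', 'c', 'd'] -> ['c', 'e', 'd']
'd': index 2 in ['c', 'e', 'd'] -> ['d', 'c', 'e']
'd': index 0 in ['d', 'c', 'e'] -> ['d', 'c', 'e']
'd': index 0 in ['d', 'c', 'e'] -> ['d', 'c', 'e']


Output: [0, 2, 1, 2, 0, 0]


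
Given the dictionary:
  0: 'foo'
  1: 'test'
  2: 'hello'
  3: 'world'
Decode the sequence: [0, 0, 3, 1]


Look up each index in the dictionary:
  0 -> 'foo'
  0 -> 'foo'
  3 -> 'world'
  1 -> 'test'

Decoded: "foo foo world test"


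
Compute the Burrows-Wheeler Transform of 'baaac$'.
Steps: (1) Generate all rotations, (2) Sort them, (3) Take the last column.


Rotations (sorted):
  0: $baaac -> last char: c
  1: aaac$b -> last char: b
  2: aac$ba -> last char: a
  3: ac$baa -> last char: a
  4: baaac$ -> last char: $
  5: c$baaa -> last char: a


BWT = cbaa$a


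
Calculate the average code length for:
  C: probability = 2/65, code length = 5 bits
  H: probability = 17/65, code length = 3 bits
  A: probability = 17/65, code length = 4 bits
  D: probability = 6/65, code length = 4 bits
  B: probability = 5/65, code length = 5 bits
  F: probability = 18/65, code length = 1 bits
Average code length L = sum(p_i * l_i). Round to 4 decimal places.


Weighted contributions p_i * l_i:
  C: (2/65) * 5 = 10/65
  H: (17/65) * 3 = 51/65
  A: (17/65) * 4 = 68/65
  D: (6/65) * 4 = 24/65
  B: (5/65) * 5 = 25/65
  F: (18/65) * 1 = 18/65
Sum = (10 + 51 + 68 + 24 + 25 + 18)/65 = 196/65

L = 196/65 = 3.0154 bits/symbol


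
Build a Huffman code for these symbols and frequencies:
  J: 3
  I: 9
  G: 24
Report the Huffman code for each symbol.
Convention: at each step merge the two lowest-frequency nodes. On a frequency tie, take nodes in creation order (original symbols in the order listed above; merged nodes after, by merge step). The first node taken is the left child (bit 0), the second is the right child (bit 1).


Huffman tree construction:
Step 1: Merge J(3) + I(9) = 12
Step 2: Merge (J+I)(12) + G(24) = 36
Read each symbol's code off the tree from the root (left child = 0, right child = 1).

Codes:
  J: 00 (length 2)
  I: 01 (length 2)
  G: 1 (length 1)
Average code length: 48/36 = 1.3333 bits/symbol


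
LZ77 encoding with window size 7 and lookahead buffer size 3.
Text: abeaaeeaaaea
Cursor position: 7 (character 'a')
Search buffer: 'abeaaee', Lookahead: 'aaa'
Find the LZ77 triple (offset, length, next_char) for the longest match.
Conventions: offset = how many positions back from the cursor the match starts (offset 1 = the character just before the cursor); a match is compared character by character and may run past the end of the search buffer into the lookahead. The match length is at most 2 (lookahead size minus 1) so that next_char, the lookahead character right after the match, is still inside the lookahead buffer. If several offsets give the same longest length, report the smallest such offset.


Try each offset into the search buffer:
  offset=1 (pos 6, char 'e'): match length 0
  offset=2 (pos 5, char 'e'): match length 0
  offset=3 (pos 4, char 'a'): match length 1
  offset=4 (pos 3, char 'a'): match length 2
  offset=5 (pos 2, char 'e'): match length 0
  offset=6 (pos 1, char 'b'): match length 0
  offset=7 (pos 0, char 'a'): match length 1
Longest match has length 2 at offset 4.
next_char = character at position 7 + 2 = 9 -> 'a'

Best match: offset=4, length=2 (matching 'aa' starting at position 3)
LZ77 triple: (4, 2, 'a')


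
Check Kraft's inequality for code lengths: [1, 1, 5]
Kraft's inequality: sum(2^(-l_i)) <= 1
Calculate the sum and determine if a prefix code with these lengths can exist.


Sum = 2^(-1) + 2^(-1) + 2^(-5)
    = 0.5 + 0.5 + 0.03125
    = 33/32 = 1.03125
Since 1.03125 > 1, Kraft's inequality is NOT satisfied.
A prefix code with these lengths CANNOT exist.

Kraft sum = 1.03125. Not satisfied.


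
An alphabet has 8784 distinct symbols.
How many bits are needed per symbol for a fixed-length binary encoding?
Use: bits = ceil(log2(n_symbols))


log2(8784) = 13.1007
Bracket: 2^13 = 8192 < 8784 <= 2^14 = 16384
So ceil(log2(8784)) = 14

bits = ceil(log2(8784)) = ceil(13.1007) = 14 bits


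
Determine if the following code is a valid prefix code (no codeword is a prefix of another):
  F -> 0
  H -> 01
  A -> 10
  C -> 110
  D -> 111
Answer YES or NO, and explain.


Checking each pair (does one codeword prefix another?):
  F='0' vs H='01': prefix -- VIOLATION

NO -- this is NOT a valid prefix code. F (0) is a prefix of H (01).


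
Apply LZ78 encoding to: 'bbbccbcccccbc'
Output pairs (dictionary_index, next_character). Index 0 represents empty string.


LZ78 encoding steps:
Dictionary: {0: ''}
Step 1: w='' (idx 0), next='b' -> output (0, 'b'), add 'b' as idx 1
Step 2: w='b' (idx 1), next='b' -> output (1, 'b'), add 'bb' as idx 2
Step 3: w='' (idx 0), next='c' -> output (0, 'c'), add 'c' as idx 3
Step 4: w='c' (idx 3), next='b' -> output (3, 'b'), add 'cb' as idx 4
Step 5: w='c' (idx 3), next='c' -> output (3, 'c'), add 'cc' as idx 5
Step 6: w='cc' (idx 5), next='c' -> output (5, 'c'), add 'ccc' as idx 6
Step 7: w='b' (idx 1), next='c' -> output (1, 'c'), add 'bc' as idx 7


Encoded: [(0, 'b'), (1, 'b'), (0, 'c'), (3, 'b'), (3, 'c'), (5, 'c'), (1, 'c')]


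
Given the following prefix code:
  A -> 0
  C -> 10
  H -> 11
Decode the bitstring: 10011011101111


Decoding step by step:
Bits 10 -> C
Bits 0 -> A
Bits 11 -> H
Bits 0 -> A
Bits 11 -> H
Bits 10 -> C
Bits 11 -> H
Bits 11 -> H


Decoded message: CAHAHCHH


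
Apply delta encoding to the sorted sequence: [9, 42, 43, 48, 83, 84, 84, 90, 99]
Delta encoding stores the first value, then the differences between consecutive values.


First value: 9
Deltas:
  42 - 9 = 33
  43 - 42 = 1
  48 - 43 = 5
  83 - 48 = 35
  84 - 83 = 1
  84 - 84 = 0
  90 - 84 = 6
  99 - 90 = 9


Delta encoded: [9, 33, 1, 5, 35, 1, 0, 6, 9]


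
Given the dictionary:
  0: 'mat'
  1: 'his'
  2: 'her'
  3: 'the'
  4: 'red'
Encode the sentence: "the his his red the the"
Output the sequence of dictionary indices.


Look up each word in the dictionary:
  'the' -> 3
  'his' -> 1
  'his' -> 1
  'red' -> 4
  'the' -> 3
  'the' -> 3

Encoded: [3, 1, 1, 4, 3, 3]


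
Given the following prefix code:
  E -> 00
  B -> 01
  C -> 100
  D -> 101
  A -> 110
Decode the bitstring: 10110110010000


Decoding step by step:
Bits 101 -> D
Bits 101 -> D
Bits 100 -> C
Bits 100 -> C
Bits 00 -> E


Decoded message: DDCCE


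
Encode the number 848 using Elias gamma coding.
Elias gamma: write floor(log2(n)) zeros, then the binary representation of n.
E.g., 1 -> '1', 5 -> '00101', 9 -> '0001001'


num_bits = floor(log2(848)) + 1 = 10
leading_zeros = num_bits - 1 = 9
binary(848) = 1101010000

Elias gamma(848) = '000000000' + '1101010000' = 0000000001101010000 (19 bits)


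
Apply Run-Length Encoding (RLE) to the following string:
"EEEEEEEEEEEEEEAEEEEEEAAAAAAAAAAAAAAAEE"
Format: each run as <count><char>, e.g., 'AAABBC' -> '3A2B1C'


Scanning runs left to right:
  i=0: run of 'E' x 14 -> '14E'
  i=14: run of 'A' x 1 -> '1A'
  i=15: run of 'E' x 6 -> '6E'
  i=21: run of 'A' x 15 -> '15A'
  i=36: run of 'E' x 2 -> '2E'

RLE = 14E1A6E15A2E


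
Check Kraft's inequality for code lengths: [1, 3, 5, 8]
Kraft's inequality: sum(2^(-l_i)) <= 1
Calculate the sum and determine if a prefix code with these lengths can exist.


Sum = 2^(-1) + 2^(-3) + 2^(-5) + 2^(-8)
    = 0.5 + 0.125 + 0.03125 + 0.00390625
    = 169/256 = 0.66015625
Since 0.66015625 <= 1, Kraft's inequality IS satisfied.
A prefix code with these lengths CAN exist.

Kraft sum = 0.66015625. Satisfied.


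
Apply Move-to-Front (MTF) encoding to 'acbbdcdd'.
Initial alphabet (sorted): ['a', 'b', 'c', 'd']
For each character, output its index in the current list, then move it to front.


MTF encoding:
'a': index 0 in ['a', 'b', 'c', 'd'] -> ['a', 'b', 'c', 'd']
'c': index 2 in ['a', 'b', 'c', 'd'] -> ['c', 'a', 'b', 'd']
'b': index 2 in ['c', 'a', 'b', 'd'] -> ['b', 'c', 'a', 'd']
'b': index 0 in ['b', 'c', 'a', 'd'] -> ['b', 'c', 'a', 'd']
'd': index 3 in ['b', 'c', 'a', 'd'] -> ['d', 'b', 'c', 'a']
'c': index 2 in ['d', 'b', 'c', 'a'] -> ['c', 'd', 'b', 'a']
'd': index 1 in ['c', 'd', 'b', 'a'] -> ['d', 'c', 'b', 'a']
'd': index 0 in ['d', 'c', 'b', 'a'] -> ['d', 'c', 'b', 'a']


Output: [0, 2, 2, 0, 3, 2, 1, 0]


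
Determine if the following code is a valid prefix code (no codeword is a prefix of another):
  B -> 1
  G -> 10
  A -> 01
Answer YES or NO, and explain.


Checking each pair (does one codeword prefix another?):
  B='1' vs G='10': prefix -- VIOLATION

NO -- this is NOT a valid prefix code. B (1) is a prefix of G (10).


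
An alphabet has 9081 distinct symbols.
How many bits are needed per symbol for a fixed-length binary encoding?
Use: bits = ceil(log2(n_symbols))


log2(9081) = 13.1486
Bracket: 2^13 = 8192 < 9081 <= 2^14 = 16384
So ceil(log2(9081)) = 14

bits = ceil(log2(9081)) = ceil(13.1486) = 14 bits


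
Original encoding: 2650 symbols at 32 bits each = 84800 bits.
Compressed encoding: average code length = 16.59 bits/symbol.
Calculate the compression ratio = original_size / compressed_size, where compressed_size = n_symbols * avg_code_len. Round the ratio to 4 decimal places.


original_size = n_symbols * orig_bits = 2650 * 32 = 84800 bits
compressed_size = n_symbols * avg_code_len = 2650 * 16.59 = 43963.5 bits
ratio = original_size / compressed_size = 84800 / 43963.5 = 1.9289

Compression ratio = 1.9289


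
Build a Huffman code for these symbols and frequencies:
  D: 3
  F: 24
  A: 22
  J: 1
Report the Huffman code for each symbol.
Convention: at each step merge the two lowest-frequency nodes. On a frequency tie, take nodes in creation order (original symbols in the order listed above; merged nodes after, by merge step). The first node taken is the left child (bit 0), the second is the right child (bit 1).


Huffman tree construction:
Step 1: Merge J(1) + D(3) = 4
Step 2: Merge (J+D)(4) + A(22) = 26
Step 3: Merge F(24) + ((J+D)+A)(26) = 50
Read each symbol's code off the tree from the root (left child = 0, right child = 1).

Codes:
  D: 101 (length 3)
  F: 0 (length 1)
  A: 11 (length 2)
  J: 100 (length 3)
Average code length: 80/50 = 1.6000 bits/symbol


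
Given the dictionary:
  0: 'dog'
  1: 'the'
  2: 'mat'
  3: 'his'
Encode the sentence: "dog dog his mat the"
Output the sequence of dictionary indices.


Look up each word in the dictionary:
  'dog' -> 0
  'dog' -> 0
  'his' -> 3
  'mat' -> 2
  'the' -> 1

Encoded: [0, 0, 3, 2, 1]


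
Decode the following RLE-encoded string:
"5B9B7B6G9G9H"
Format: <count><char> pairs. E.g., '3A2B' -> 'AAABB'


Expanding each <count><char> pair:
  5B -> 'BBBBB'
  9B -> 'BBBBBBBBB'
  7B -> 'BBBBBBB'
  6G -> 'GGGGGG'
  9G -> 'GGGGGGGGG'
  9H -> 'HHHHHHHHH'

Decoded = BBBBBBBBBBBBBBBBBBBBBGGGGGGGGGGGGGGGHHHHHHHHH


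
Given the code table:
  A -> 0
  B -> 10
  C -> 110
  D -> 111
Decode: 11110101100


Decoding:
111 -> D
10 -> B
10 -> B
110 -> C
0 -> A


Result: DBBCA


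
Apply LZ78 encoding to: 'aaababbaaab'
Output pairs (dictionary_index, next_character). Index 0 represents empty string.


LZ78 encoding steps:
Dictionary: {0: ''}
Step 1: w='' (idx 0), next='a' -> output (0, 'a'), add 'a' as idx 1
Step 2: w='a' (idx 1), next='a' -> output (1, 'a'), add 'aa' as idx 2
Step 3: w='' (idx 0), next='b' -> output (0, 'b'), add 'b' as idx 3
Step 4: w='a' (idx 1), next='b' -> output (1, 'b'), add 'ab' as idx 4
Step 5: w='b' (idx 3), next='a' -> output (3, 'a'), add 'ba' as idx 5
Step 6: w='aa' (idx 2), next='b' -> output (2, 'b'), add 'aab' as idx 6


Encoded: [(0, 'a'), (1, 'a'), (0, 'b'), (1, 'b'), (3, 'a'), (2, 'b')]


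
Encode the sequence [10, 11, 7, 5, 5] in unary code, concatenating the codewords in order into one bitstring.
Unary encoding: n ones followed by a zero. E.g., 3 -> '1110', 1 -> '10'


Encode each number as n ones followed by a terminating 0:
  10 -> 11111111110 (11 bits)
  11 -> 111111111110 (12 bits)
  7 -> 11111110 (8 bits)
  5 -> 111110 (6 bits)
  5 -> 111110 (6 bits)
Total length = 11 + 12 + 8 + 6 + 6 = 43 bits.

Unary([10, 11, 7, 5, 5]) = 1111111111011111111111011111110111110111110 (43 bits)


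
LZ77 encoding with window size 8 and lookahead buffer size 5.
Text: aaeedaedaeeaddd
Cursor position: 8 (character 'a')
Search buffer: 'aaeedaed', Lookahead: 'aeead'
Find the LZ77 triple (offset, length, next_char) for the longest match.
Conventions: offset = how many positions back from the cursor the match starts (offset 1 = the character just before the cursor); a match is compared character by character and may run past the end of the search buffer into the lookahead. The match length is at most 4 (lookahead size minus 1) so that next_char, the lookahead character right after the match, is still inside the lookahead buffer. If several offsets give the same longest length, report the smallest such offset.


Try each offset into the search buffer:
  offset=1 (pos 7, char 'd'): match length 0
  offset=2 (pos 6, char 'e'): match length 0
  offset=3 (pos 5, char 'a'): match length 2
  offset=4 (pos 4, char 'd'): match length 0
  offset=5 (pos 3, char 'e'): match length 0
  offset=6 (pos 2, char 'e'): match length 0
  offset=7 (pos 1, char 'a'): match length 3
  offset=8 (pos 0, char 'a'): match length 1
Longest match has length 3 at offset 7.
next_char = character at position 8 + 3 = 11 -> 'a'

Best match: offset=7, length=3 (matching 'aee' starting at position 1)
LZ77 triple: (7, 3, 'a')


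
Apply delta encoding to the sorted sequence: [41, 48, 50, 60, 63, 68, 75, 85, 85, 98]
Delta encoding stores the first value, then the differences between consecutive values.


First value: 41
Deltas:
  48 - 41 = 7
  50 - 48 = 2
  60 - 50 = 10
  63 - 60 = 3
  68 - 63 = 5
  75 - 68 = 7
  85 - 75 = 10
  85 - 85 = 0
  98 - 85 = 13


Delta encoded: [41, 7, 2, 10, 3, 5, 7, 10, 0, 13]


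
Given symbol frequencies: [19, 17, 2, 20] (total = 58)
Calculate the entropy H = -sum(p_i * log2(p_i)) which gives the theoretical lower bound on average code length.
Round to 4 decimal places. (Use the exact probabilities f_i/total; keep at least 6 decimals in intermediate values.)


Per-symbol terms -p_i * log2(p_i) with p_i = f_i/58:
  p = 19/58 = 0.327586: log2(p) = -1.610053, -p*log2(p) = 0.527431
  p = 17/58 = 0.293103: log2(p) = -1.770518, -p*log2(p) = 0.518945
  p = 2/58 = 0.034483: log2(p) = -4.857981, -p*log2(p) = 0.167517
  p = 20/58 = 0.344828: log2(p) = -1.536053, -p*log2(p) = 0.529673
H = 0.527431 + 0.518945 + 0.167517 + 0.529673 = 1.743566

H = 1.7436 bits/symbol


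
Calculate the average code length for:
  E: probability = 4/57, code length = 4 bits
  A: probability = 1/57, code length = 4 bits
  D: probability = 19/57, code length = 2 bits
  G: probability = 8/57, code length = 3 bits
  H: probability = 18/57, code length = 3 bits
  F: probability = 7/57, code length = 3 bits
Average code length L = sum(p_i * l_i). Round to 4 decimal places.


Weighted contributions p_i * l_i:
  E: (4/57) * 4 = 16/57
  A: (1/57) * 4 = 4/57
  D: (19/57) * 2 = 38/57
  G: (8/57) * 3 = 24/57
  H: (18/57) * 3 = 54/57
  F: (7/57) * 3 = 21/57
Sum = (16 + 4 + 38 + 24 + 54 + 21)/57 = 157/57

L = 157/57 = 2.7544 bits/symbol


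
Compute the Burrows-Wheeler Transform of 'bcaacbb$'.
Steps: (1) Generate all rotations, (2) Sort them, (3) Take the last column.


Rotations (sorted):
  0: $bcaacbb -> last char: b
  1: aacbb$bc -> last char: c
  2: acbb$bca -> last char: a
  3: b$bcaacb -> last char: b
  4: bb$bcaac -> last char: c
  5: bcaacbb$ -> last char: $
  6: caacbb$b -> last char: b
  7: cbb$bcaa -> last char: a


BWT = bcabc$ba


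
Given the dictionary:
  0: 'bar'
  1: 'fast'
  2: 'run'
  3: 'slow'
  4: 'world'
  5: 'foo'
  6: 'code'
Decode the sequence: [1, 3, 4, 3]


Look up each index in the dictionary:
  1 -> 'fast'
  3 -> 'slow'
  4 -> 'world'
  3 -> 'slow'

Decoded: "fast slow world slow"


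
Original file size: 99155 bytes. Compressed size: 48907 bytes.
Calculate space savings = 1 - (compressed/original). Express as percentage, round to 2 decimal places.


ratio = compressed/original = 48907/99155 = 0.493238
savings = 1 - ratio = 1 - 0.493238 = 0.506762
as a percentage: 0.506762 * 100 = 50.68%

Space savings = 1 - 48907/99155 = 50.68%


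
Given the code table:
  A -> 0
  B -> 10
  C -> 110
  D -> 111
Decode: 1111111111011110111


Decoding:
111 -> D
111 -> D
111 -> D
10 -> B
111 -> D
10 -> B
111 -> D


Result: DDDBDBD


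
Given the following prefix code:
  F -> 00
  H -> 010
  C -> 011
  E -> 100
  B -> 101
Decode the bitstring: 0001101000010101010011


Decoding step by step:
Bits 00 -> F
Bits 011 -> C
Bits 010 -> H
Bits 00 -> F
Bits 010 -> H
Bits 101 -> B
Bits 010 -> H
Bits 011 -> C


Decoded message: FCHFHBHC


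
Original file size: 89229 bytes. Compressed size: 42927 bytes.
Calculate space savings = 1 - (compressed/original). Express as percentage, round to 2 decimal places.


ratio = compressed/original = 42927/89229 = 0.481088
savings = 1 - ratio = 1 - 0.481088 = 0.518912
as a percentage: 0.518912 * 100 = 51.89%

Space savings = 1 - 42927/89229 = 51.89%


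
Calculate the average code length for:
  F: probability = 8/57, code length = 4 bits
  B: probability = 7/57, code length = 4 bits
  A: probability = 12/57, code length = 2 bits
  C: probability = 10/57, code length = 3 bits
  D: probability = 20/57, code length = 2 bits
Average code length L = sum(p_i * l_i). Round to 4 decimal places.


Weighted contributions p_i * l_i:
  F: (8/57) * 4 = 32/57
  B: (7/57) * 4 = 28/57
  A: (12/57) * 2 = 24/57
  C: (10/57) * 3 = 30/57
  D: (20/57) * 2 = 40/57
Sum = (32 + 28 + 24 + 30 + 40)/57 = 154/57

L = 154/57 = 2.7018 bits/symbol
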